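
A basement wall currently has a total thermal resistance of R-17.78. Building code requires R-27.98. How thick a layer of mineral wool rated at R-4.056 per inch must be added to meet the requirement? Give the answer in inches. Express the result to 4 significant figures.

2.515 in

ΔR = 27.98 − 17.78 = 10.2 ft²·°F·h/BTU
L = ΔR / (R/in) = 10.2/4.056 = 2.5148 in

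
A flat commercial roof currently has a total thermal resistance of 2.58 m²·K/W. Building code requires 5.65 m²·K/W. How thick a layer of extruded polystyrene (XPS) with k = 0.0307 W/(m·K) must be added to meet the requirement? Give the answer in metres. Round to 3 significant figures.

ΔR = 5.65 − 2.58 = 3.07 m²·K/W
L = ΔR × k = 3.07 × 0.0307 = 0.09425 m

0.0942 m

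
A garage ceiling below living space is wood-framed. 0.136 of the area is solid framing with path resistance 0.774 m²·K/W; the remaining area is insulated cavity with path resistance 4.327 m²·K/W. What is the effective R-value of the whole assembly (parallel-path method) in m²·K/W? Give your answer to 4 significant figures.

U_eff = 0.864/4.327 + 0.136/0.774 = 0.19968 + 0.17571 = 0.37539
R_eff = 1/U_eff = 2.6639 m²·K/W

2.664 m²·K/W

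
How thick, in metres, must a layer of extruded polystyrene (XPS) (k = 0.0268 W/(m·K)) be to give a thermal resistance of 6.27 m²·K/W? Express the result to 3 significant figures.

L = R·k = 6.27 × 0.0268 = 0.168 m

0.168 m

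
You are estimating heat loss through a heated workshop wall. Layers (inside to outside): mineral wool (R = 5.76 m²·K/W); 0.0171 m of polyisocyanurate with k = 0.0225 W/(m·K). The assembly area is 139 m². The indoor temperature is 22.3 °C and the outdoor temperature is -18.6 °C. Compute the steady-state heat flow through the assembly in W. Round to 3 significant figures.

872 W

0.0171/0.0225 = 0.76
R_total = 5.76 + 0.76 = 6.52 m²·K/W
Q = A·ΔT/R = 139 × (22.3 − (-18.6)) / 6.52 = 871.9 W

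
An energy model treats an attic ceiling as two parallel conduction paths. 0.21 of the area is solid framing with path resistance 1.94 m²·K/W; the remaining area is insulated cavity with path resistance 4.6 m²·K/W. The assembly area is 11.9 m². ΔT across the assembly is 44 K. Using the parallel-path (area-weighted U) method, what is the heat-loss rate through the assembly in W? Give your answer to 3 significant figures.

U_eff = 0.79/4.6 + 0.21/1.94 = 0.1717 + 0.1082 = 0.28
R_eff = 1/U_eff = 3.572 m²·K/W
Q = 11.9 × 44 / 3.572 = 146.6 W

147 W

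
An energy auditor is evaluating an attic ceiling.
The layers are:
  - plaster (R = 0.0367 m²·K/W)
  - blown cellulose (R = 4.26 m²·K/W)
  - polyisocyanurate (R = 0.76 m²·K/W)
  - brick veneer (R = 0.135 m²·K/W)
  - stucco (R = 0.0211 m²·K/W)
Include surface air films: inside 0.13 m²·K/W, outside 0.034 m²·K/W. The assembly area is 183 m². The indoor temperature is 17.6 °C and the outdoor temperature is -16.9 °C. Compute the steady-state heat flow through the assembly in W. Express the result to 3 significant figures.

R_total = 0.13 + 0.0367 + 4.26 + 0.76 + 0.135 + 0.0211 + 0.034 = 5.377 m²·K/W
Q = A·ΔT/R = 183 × (17.6 − (-16.9)) / 5.377 = 1174 W

1170 W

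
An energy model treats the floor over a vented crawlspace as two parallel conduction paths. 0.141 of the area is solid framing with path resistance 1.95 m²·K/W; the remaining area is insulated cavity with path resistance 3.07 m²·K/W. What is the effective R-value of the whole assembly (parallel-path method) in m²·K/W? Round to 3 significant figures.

2.84 m²·K/W

U_eff = 0.859/3.07 + 0.141/1.95 = 0.2798 + 0.07231 = 0.3521
R_eff = 1/U_eff = 2.84 m²·K/W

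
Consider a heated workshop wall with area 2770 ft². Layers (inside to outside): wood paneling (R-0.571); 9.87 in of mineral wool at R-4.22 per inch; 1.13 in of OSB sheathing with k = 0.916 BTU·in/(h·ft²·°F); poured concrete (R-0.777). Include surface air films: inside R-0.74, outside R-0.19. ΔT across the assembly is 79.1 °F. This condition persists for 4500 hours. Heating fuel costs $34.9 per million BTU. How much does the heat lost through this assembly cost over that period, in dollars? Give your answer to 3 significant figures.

762 dollars

9.87 × 4.22 = 41.65
1.13/0.916 = 1.234
R_total = 0.74 + 0.571 + 41.65 + 1.234 + 0.777 + 0.19 = 45.16 ft²·°F·h/BTU
Q = 2770 × 79.1 / 45.16 = 4851 BTU/h
E = 4851 × 4500 = 21830000 BTU
Cost = 21830000/10⁶ × 34.9 = $761.9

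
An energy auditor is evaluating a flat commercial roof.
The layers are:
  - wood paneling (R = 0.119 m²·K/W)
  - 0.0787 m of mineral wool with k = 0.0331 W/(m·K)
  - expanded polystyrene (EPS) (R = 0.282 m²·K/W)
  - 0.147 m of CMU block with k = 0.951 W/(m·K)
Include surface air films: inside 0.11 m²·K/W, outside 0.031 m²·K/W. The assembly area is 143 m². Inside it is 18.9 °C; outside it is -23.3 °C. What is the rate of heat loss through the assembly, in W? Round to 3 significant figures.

1960 W

0.0787/0.0331 = 2.378
0.147/0.951 = 0.1546
R_total = 0.11 + 0.119 + 2.378 + 0.282 + 0.1546 + 0.031 = 3.074 m²·K/W
Q = A·ΔT/R = 143 × (18.9 − (-23.3)) / 3.074 = 1963 W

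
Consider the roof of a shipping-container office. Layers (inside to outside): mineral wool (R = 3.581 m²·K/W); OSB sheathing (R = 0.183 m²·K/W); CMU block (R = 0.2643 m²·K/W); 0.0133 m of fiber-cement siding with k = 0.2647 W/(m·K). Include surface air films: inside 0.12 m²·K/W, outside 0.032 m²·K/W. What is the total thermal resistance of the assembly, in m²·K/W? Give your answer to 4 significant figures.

0.0133/0.2647 = 0.050246
R_total = 0.12 + 3.581 + 0.183 + 0.2643 + 0.050246 + 0.032 = 4.2305 m²·K/W

4.231 m²·K/W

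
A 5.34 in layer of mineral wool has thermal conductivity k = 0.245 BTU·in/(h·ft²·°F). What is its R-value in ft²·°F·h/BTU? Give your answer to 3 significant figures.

21.8 ft²·°F·h/BTU

R = L/k = 5.34/0.245 = 21.8 ft²·°F·h/BTU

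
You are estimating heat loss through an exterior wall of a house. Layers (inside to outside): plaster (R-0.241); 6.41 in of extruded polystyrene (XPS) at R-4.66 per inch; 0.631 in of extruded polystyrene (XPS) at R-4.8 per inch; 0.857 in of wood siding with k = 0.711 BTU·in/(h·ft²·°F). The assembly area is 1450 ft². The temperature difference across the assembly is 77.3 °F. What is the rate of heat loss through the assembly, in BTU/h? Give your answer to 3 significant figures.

3260 BTU/h

6.41 × 4.66 = 29.87
0.631 × 4.8 = 3.029
0.857/0.711 = 1.205
R_total = 0.241 + 29.87 + 3.029 + 1.205 = 34.35 ft²·°F·h/BTU
Q = A·ΔT/R = 1450 × 77.3 / 34.35 = 3263 BTU/h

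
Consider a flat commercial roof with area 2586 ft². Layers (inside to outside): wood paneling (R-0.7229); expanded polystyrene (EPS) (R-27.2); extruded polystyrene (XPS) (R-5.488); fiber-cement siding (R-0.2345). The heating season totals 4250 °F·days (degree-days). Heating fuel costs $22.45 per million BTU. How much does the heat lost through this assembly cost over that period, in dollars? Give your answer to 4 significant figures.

R_total = 0.7229 + 27.2 + 5.488 + 0.2345 = 33.645 ft²·°F·h/BTU
E = A × HDD × 24 / R = 2586 × 4250 × 24 / 33.645 = 7839800 BTU
Cost = 7839800/10⁶ × 22.45 = $176

176.0 dollars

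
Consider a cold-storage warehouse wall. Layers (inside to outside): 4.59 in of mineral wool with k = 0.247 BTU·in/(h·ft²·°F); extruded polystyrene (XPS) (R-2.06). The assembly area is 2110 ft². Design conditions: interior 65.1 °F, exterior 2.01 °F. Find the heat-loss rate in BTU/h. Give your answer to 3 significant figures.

6450 BTU/h

4.59/0.247 = 18.58
R_total = 18.58 + 2.06 = 20.64 ft²·°F·h/BTU
Q = A·ΔT/R = 2110 × (65.1 − 2.01) / 20.64 = 6449 BTU/h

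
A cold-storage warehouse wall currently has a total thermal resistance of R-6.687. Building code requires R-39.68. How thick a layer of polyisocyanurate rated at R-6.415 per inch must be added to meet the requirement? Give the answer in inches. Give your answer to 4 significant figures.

ΔR = 39.68 − 6.687 = 32.993 ft²·°F·h/BTU
L = ΔR / (R/in) = 32.993/6.415 = 5.1431 in

5.143 in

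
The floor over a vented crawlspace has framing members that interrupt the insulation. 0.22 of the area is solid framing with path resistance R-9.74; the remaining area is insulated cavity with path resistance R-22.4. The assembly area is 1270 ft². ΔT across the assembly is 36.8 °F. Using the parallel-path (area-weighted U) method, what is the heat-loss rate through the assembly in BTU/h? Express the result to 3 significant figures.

2680 BTU/h

U_eff = 0.78/22.4 + 0.22/9.74 = 0.03482 + 0.02259 = 0.05741
R_eff = 1/U_eff = 17.42 ft²·°F·h/BTU
Q = 1270 × 36.8 / 17.42 = 2683 BTU/h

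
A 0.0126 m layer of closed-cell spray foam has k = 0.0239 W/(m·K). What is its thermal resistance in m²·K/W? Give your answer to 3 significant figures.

R = L/k = 0.0126/0.0239 = 0.5272 m²·K/W

0.527 m²·K/W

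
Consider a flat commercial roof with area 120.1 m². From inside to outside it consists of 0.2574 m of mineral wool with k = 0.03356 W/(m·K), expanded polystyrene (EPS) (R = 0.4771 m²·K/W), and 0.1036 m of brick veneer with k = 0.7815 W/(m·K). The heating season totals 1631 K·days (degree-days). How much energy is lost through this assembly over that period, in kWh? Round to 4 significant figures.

567.8 kWh

0.2574/0.03356 = 7.6698
0.1036/0.7815 = 0.13257
R_total = 7.6698 + 0.4771 + 0.13257 = 8.2795 m²·K/W
E = A × HDD × 24 / R / 1000 = 120.1 × 1631 × 24 / 8.2795 / 1000 = 567.81 kWh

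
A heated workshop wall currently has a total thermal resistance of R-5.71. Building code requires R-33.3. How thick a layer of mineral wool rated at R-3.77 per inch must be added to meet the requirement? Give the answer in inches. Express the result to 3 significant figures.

7.32 in

ΔR = 33.3 − 5.71 = 27.59 ft²·°F·h/BTU
L = ΔR / (R/in) = 27.59/3.77 = 7.318 in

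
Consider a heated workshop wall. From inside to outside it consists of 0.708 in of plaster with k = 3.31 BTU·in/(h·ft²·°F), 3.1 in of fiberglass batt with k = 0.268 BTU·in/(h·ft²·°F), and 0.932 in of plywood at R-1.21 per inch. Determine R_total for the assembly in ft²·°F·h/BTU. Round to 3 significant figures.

0.708/3.31 = 0.2139
3.1/0.268 = 11.57
0.932 × 1.21 = 1.128
R_total = 0.2139 + 11.57 + 1.128 = 12.91 ft²·°F·h/BTU

12.9 ft²·°F·h/BTU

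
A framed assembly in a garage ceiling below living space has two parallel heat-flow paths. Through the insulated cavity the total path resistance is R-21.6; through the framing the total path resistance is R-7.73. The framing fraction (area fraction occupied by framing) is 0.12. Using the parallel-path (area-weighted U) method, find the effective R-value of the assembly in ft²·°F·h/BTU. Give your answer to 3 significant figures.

17.8 ft²·°F·h/BTU

U_eff = 0.88/21.6 + 0.12/7.73 = 0.04074 + 0.01552 = 0.05626
R_eff = 1/U_eff = 17.77 ft²·°F·h/BTU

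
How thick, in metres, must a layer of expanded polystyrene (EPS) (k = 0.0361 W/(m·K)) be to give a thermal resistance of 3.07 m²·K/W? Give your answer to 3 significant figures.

L = R·k = 3.07 × 0.0361 = 0.1108 m

0.111 m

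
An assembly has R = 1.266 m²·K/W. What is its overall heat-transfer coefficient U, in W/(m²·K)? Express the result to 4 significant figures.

U = 1/R = 1/1.266 = 0.78989

0.7899 W/(m²·K)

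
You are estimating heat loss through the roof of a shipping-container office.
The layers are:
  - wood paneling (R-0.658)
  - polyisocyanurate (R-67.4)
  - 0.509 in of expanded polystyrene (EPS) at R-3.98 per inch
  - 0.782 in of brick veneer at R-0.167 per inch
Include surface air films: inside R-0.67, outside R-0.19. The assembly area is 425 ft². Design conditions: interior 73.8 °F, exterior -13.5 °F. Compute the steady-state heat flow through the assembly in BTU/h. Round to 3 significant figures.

522 BTU/h

0.509 × 3.98 = 2.026
0.782 × 0.167 = 0.1306
R_total = 0.67 + 0.658 + 67.4 + 2.026 + 0.1306 + 0.19 = 71.07 ft²·°F·h/BTU
Q = A·ΔT/R = 425 × (73.8 − (-13.5)) / 71.07 = 522 BTU/h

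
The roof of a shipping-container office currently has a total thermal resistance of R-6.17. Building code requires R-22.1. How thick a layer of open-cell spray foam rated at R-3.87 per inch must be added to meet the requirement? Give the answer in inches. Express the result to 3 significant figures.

4.12 in

ΔR = 22.1 − 6.17 = 15.93 ft²·°F·h/BTU
L = ΔR / (R/in) = 15.93/3.87 = 4.116 in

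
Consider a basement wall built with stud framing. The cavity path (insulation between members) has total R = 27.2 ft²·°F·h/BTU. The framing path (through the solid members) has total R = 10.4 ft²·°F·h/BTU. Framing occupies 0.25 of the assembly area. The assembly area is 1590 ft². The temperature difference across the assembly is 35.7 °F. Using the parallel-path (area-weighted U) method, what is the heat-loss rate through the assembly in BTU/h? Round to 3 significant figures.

U_eff = 0.75/27.2 + 0.25/10.4 = 0.02757 + 0.02404 = 0.05161
R_eff = 1/U_eff = 19.38 ft²·°F·h/BTU
Q = 1590 × 35.7 / 19.38 = 2930 BTU/h

2930 BTU/h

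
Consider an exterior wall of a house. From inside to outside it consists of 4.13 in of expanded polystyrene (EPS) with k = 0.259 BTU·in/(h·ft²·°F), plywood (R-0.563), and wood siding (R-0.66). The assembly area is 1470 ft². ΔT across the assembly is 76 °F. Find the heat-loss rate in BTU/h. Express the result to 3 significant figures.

6510 BTU/h

4.13/0.259 = 15.95
R_total = 15.95 + 0.563 + 0.66 = 17.17 ft²·°F·h/BTU
Q = A·ΔT/R = 1470 × 76 / 17.17 = 6507 BTU/h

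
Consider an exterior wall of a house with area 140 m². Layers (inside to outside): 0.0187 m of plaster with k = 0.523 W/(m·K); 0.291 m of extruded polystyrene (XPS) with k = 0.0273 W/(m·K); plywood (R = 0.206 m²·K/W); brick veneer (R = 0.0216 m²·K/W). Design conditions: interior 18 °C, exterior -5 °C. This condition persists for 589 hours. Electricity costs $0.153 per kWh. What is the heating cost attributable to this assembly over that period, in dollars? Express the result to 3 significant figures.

0.0187/0.523 = 0.03576
0.291/0.0273 = 10.66
R_total = 0.03576 + 10.66 + 0.206 + 0.0216 = 10.92 m²·K/W
Q = 140 × (18 − (-5)) / 10.92 = 294.8 W
E = 294.8 W × 589 h / 1000 = 173.6 kWh
Cost = 173.6 × 0.153 = $26.57

26.6 dollars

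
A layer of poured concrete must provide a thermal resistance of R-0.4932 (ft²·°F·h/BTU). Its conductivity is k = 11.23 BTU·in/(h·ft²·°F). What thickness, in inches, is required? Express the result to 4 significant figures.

5.539 in

L = R × k = 0.4932 × 11.23 = 5.5386 in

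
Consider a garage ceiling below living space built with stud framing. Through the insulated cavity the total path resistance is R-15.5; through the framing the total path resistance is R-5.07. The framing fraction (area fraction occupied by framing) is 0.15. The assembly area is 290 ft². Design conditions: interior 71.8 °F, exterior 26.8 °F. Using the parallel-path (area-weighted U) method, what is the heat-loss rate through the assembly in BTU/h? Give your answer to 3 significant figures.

U_eff = 0.85/15.5 + 0.15/5.07 = 0.05484 + 0.02959 = 0.08442
R_eff = 1/U_eff = 11.84 ft²·°F·h/BTU
Q = 290 × (71.8 − 26.8) / 11.84 = 1102 BTU/h

1100 BTU/h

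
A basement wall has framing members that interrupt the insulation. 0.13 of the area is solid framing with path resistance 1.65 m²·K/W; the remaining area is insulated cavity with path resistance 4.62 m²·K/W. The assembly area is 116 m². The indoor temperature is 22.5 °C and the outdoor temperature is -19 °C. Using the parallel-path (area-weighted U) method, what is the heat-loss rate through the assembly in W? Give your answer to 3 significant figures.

1290 W

U_eff = 0.87/4.62 + 0.13/1.65 = 0.1883 + 0.07879 = 0.2671
R_eff = 1/U_eff = 3.744 m²·K/W
Q = 116 × (22.5 − (-19)) / 3.744 = 1286 W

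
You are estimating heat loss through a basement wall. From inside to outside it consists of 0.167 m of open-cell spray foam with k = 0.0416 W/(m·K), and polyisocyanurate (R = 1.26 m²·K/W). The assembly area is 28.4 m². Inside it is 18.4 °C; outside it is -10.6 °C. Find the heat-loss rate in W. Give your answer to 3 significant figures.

0.167/0.0416 = 4.014
R_total = 4.014 + 1.26 = 5.274 m²·K/W
Q = A·ΔT/R = 28.4 × (18.4 − (-10.6)) / 5.274 = 156.1 W

156 W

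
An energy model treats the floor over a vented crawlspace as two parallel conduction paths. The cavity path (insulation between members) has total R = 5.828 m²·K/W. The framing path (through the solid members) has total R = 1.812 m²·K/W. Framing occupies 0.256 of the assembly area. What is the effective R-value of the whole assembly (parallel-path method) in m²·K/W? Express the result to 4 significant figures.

3.718 m²·K/W

U_eff = 0.744/5.828 + 0.256/1.812 = 0.12766 + 0.14128 = 0.26894
R_eff = 1/U_eff = 3.7183 m²·K/W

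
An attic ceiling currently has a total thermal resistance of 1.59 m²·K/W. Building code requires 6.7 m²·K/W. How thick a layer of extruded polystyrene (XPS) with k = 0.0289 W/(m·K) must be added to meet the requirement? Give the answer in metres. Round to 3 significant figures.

0.148 m

ΔR = 6.7 − 1.59 = 5.11 m²·K/W
L = ΔR × k = 5.11 × 0.0289 = 0.1477 m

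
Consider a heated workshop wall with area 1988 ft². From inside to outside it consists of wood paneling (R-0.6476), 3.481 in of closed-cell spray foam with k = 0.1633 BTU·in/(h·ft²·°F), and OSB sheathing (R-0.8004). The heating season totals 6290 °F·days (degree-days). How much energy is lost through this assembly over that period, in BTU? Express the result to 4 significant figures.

13180000 BTU

3.481/0.1633 = 21.317
R_total = 0.6476 + 21.317 + 0.8004 = 22.765 ft²·°F·h/BTU
E = A × HDD × 24 / R = 1988 × 6290 × 24 / 22.765 = 13183000 BTU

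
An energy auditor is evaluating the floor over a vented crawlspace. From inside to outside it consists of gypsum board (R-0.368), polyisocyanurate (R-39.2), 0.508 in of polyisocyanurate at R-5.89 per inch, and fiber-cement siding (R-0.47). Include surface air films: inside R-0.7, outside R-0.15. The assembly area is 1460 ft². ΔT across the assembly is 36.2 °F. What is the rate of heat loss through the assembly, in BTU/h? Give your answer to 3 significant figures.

1200 BTU/h

0.508 × 5.89 = 2.992
R_total = 0.7 + 0.368 + 39.2 + 2.992 + 0.47 + 0.15 = 43.88 ft²·°F·h/BTU
Q = A·ΔT/R = 1460 × 36.2 / 43.88 = 1204 BTU/h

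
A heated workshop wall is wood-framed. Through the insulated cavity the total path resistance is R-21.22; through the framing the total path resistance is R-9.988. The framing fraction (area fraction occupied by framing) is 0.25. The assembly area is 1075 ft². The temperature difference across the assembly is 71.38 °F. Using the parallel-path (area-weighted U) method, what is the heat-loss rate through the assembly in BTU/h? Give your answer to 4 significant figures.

4633 BTU/h

U_eff = 0.75/21.22 + 0.25/9.988 = 0.035344 + 0.02503 = 0.060374
R_eff = 1/U_eff = 16.563 ft²·°F·h/BTU
Q = 1075 × 71.38 / 16.563 = 4632.7 BTU/h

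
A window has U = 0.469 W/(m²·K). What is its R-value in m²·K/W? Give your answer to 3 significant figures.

2.13 m²·K/W

R = 1/U = 1/0.469 = 2.132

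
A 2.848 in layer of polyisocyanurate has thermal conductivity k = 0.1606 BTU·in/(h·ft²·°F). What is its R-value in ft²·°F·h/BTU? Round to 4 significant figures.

R = L/k = 2.848/0.1606 = 17.733 ft²·°F·h/BTU

17.73 ft²·°F·h/BTU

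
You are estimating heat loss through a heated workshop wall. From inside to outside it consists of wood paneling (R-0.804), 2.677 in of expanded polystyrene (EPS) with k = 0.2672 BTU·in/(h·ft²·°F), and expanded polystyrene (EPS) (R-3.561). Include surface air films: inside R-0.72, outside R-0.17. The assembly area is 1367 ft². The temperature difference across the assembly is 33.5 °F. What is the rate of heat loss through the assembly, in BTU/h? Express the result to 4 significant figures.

2998 BTU/h

2.677/0.2672 = 10.019
R_total = 0.72 + 0.804 + 10.019 + 3.561 + 0.17 = 15.274 ft²·°F·h/BTU
Q = A·ΔT/R = 1367 × 33.5 / 15.274 = 2998.3 BTU/h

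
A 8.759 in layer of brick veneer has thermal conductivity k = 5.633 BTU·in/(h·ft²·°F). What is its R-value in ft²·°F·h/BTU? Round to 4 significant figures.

R = L/k = 8.759/5.633 = 1.5549 ft²·°F·h/BTU

1.555 ft²·°F·h/BTU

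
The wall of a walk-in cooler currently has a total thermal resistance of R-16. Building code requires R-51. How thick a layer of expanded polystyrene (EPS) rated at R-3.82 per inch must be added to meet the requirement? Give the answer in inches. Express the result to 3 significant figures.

9.16 in

ΔR = 51 − 16 = 35 ft²·°F·h/BTU
L = ΔR / (R/in) = 35/3.82 = 9.162 in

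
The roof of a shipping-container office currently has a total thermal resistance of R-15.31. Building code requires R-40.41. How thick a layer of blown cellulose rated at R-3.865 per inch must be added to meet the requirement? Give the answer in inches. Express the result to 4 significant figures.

6.494 in

ΔR = 40.41 − 15.31 = 25.1 ft²·°F·h/BTU
L = ΔR / (R/in) = 25.1/3.865 = 6.4942 in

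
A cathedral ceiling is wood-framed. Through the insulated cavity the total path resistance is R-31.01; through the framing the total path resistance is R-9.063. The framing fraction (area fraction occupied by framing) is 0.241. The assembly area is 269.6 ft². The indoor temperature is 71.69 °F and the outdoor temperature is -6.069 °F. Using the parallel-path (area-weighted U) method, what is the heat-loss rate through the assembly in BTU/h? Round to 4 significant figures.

U_eff = 0.759/31.01 + 0.241/9.063 = 0.024476 + 0.026592 = 0.051068
R_eff = 1/U_eff = 19.582 ft²·°F·h/BTU
Q = 269.6 × (71.69 − (-6.069)) / 19.582 = 1070.6 BTU/h

1071 BTU/h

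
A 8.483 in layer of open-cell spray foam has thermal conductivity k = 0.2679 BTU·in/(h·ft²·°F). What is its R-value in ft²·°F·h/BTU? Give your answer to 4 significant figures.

R = L/k = 8.483/0.2679 = 31.665 ft²·°F·h/BTU

31.66 ft²·°F·h/BTU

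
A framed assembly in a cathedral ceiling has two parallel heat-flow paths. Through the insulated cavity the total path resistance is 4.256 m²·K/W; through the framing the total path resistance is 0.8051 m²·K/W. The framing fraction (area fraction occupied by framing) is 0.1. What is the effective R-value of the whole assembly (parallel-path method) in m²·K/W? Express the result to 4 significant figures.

2.979 m²·K/W

U_eff = 0.9/4.256 + 0.1/0.8051 = 0.21147 + 0.12421 = 0.33567
R_eff = 1/U_eff = 2.9791 m²·K/W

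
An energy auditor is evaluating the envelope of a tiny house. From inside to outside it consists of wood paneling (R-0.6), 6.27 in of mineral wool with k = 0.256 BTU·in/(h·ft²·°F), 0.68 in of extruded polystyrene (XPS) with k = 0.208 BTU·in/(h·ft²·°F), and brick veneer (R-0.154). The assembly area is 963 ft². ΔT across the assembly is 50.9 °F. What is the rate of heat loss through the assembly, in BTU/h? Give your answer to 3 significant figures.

6.27/0.256 = 24.49
0.68/0.208 = 3.269
R_total = 0.6 + 24.49 + 3.269 + 0.154 = 28.52 ft²·°F·h/BTU
Q = A·ΔT/R = 963 × 50.9 / 28.52 = 1719 BTU/h

1720 BTU/h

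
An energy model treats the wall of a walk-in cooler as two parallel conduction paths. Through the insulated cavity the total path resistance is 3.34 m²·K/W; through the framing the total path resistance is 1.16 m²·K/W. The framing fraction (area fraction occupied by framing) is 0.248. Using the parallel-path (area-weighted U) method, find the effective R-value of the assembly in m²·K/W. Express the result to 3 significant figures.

U_eff = 0.752/3.34 + 0.248/1.16 = 0.2251 + 0.2138 = 0.4389
R_eff = 1/U_eff = 2.278 m²·K/W

2.28 m²·K/W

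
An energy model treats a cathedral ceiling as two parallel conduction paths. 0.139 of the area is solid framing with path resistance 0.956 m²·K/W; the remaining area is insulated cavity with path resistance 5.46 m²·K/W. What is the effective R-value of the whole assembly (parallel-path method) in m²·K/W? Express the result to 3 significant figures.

U_eff = 0.861/5.46 + 0.139/0.956 = 0.1577 + 0.1454 = 0.3031
R_eff = 1/U_eff = 3.299 m²·K/W

3.30 m²·K/W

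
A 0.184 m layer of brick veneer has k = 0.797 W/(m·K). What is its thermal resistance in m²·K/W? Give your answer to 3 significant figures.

0.231 m²·K/W

R = L/k = 0.184/0.797 = 0.2309 m²·K/W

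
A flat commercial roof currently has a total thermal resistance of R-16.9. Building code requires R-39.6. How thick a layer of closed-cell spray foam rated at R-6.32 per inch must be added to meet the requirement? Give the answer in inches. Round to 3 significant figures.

ΔR = 39.6 − 16.9 = 22.7 ft²·°F·h/BTU
L = ΔR / (R/in) = 22.7/6.32 = 3.592 in

3.59 in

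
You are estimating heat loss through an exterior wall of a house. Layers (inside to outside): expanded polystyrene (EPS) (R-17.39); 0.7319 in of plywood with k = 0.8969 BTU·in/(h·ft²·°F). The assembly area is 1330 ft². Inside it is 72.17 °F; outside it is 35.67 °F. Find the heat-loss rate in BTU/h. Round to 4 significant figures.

0.7319/0.8969 = 0.81603
R_total = 17.39 + 0.81603 = 18.206 ft²·°F·h/BTU
Q = A·ΔT/R = 1330 × (72.17 − 35.67) / 18.206 = 2666.4 BTU/h

2666 BTU/h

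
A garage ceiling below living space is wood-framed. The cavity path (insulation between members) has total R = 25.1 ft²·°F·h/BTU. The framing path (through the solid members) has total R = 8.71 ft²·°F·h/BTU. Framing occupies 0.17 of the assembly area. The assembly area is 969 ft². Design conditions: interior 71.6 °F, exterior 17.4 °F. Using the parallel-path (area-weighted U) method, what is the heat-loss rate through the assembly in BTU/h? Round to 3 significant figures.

2760 BTU/h

U_eff = 0.83/25.1 + 0.17/8.71 = 0.03307 + 0.01952 = 0.05259
R_eff = 1/U_eff = 19.02 ft²·°F·h/BTU
Q = 969 × (71.6 − 17.4) / 19.02 = 2762 BTU/h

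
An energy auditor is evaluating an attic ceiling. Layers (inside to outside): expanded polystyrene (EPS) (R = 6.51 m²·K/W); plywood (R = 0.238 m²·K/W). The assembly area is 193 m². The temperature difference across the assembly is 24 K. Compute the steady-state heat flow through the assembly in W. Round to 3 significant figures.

R_total = 6.51 + 0.238 = 6.748 m²·K/W
Q = A·ΔT/R = 193 × 24 / 6.748 = 686.4 W

686 W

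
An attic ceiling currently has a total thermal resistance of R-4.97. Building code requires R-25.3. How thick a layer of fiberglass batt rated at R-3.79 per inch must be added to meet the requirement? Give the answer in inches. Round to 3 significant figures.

ΔR = 25.3 − 4.97 = 20.33 ft²·°F·h/BTU
L = ΔR / (R/in) = 20.33/3.79 = 5.364 in

5.36 in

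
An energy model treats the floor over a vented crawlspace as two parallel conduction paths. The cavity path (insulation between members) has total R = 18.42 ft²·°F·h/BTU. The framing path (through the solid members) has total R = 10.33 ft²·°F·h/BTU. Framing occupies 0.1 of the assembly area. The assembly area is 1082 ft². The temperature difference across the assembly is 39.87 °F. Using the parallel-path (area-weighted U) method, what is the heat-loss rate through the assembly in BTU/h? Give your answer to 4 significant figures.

U_eff = 0.9/18.42 + 0.1/10.33 = 0.04886 + 0.0096805 = 0.05854
R_eff = 1/U_eff = 17.082 ft²·°F·h/BTU
Q = 1082 × 39.87 / 17.082 = 2525.4 BTU/h

2525 BTU/h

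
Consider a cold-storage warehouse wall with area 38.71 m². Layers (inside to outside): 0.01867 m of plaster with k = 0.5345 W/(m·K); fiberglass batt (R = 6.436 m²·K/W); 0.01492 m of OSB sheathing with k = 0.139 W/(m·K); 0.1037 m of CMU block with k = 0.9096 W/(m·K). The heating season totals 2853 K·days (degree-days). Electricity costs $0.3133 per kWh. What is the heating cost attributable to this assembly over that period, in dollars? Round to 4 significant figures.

124.1 dollars

0.01867/0.5345 = 0.03493
0.01492/0.139 = 0.10734
0.1037/0.9096 = 0.11401
R_total = 0.03493 + 6.436 + 0.10734 + 0.11401 = 6.6923 m²·K/W
E = A × HDD × 24 / R / 1000 = 38.71 × 2853 × 24 / 6.6923 / 1000 = 396.06 kWh
Cost = 396.06 × 0.3133 = $124.09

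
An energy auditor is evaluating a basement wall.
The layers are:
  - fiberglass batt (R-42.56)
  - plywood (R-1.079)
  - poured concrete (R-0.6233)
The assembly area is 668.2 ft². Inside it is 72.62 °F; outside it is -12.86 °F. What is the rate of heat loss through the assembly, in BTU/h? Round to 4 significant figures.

1290 BTU/h

R_total = 42.56 + 1.079 + 0.6233 = 44.262 ft²·°F·h/BTU
Q = A·ΔT/R = 668.2 × (72.62 − (-12.86)) / 44.262 = 1290.4 BTU/h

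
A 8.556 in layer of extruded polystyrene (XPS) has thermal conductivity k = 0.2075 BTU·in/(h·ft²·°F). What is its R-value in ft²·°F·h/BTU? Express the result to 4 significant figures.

R = L/k = 8.556/0.2075 = 41.234 ft²·°F·h/BTU

41.23 ft²·°F·h/BTU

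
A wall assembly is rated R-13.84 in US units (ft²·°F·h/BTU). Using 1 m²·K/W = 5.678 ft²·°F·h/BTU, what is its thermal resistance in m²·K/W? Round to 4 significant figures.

2.437 m²·K/W

R_SI = 13.84/5.678 = 2.4375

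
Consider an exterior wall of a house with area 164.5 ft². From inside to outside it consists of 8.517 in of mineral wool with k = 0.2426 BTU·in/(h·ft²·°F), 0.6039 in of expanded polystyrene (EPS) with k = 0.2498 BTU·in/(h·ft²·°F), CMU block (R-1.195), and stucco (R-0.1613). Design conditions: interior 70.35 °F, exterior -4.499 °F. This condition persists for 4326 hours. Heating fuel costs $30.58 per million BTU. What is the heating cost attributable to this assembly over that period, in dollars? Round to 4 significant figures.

41.89 dollars

8.517/0.2426 = 35.107
0.6039/0.2498 = 2.4175
R_total = 35.107 + 2.4175 + 1.195 + 0.1613 = 38.881 ft²·°F·h/BTU
Q = 164.5 × (70.35 − (-4.499)) / 38.881 = 316.68 BTU/h
E = 316.68 × 4326 = 1369900 BTU
Cost = 1369900/10⁶ × 30.58 = $41.893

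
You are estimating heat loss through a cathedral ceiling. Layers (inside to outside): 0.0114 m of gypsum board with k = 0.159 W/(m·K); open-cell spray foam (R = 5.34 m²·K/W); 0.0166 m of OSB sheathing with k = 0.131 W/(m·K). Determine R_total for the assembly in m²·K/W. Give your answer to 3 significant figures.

5.54 m²·K/W

0.0114/0.159 = 0.0717
0.0166/0.131 = 0.1267
R_total = 0.0717 + 5.34 + 0.1267 = 5.538 m²·K/W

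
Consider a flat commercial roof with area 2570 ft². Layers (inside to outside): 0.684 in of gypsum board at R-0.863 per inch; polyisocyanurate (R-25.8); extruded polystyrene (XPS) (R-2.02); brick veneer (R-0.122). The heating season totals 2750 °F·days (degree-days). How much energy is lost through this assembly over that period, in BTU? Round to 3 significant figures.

0.684 × 0.863 = 0.5903
R_total = 0.5903 + 25.8 + 2.02 + 0.122 = 28.53 ft²·°F·h/BTU
E = A × HDD × 24 / R = 2570 × 2750 × 24 / 28.53 = 5945000 BTU

5940000 BTU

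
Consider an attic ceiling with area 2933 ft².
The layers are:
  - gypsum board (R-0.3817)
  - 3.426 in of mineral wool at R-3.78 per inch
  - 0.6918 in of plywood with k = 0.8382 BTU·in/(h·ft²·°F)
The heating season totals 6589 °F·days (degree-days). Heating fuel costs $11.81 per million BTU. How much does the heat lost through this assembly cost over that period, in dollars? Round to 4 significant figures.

386.9 dollars

3.426 × 3.78 = 12.95
0.6918/0.8382 = 0.82534
R_total = 0.3817 + 12.95 + 0.82534 = 14.157 ft²·°F·h/BTU
E = A × HDD × 24 / R = 2933 × 6589 × 24 / 14.157 = 32761000 BTU
Cost = 32761000/10⁶ × 11.81 = $386.91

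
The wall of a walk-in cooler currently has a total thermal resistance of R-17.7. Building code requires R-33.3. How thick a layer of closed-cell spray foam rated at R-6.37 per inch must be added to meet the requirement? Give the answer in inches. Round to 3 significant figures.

ΔR = 33.3 − 17.7 = 15.6 ft²·°F·h/BTU
L = ΔR / (R/in) = 15.6/6.37 = 2.449 in

2.45 in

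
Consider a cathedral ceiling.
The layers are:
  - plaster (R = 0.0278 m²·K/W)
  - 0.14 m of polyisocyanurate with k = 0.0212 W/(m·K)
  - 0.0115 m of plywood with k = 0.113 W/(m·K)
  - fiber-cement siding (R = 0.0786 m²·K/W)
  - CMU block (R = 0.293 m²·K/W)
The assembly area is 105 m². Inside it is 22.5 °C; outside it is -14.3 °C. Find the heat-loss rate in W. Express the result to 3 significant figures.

0.14/0.0212 = 6.604
0.0115/0.113 = 0.1018
R_total = 0.0278 + 6.604 + 0.1018 + 0.0786 + 0.293 = 7.105 m²·K/W
Q = A·ΔT/R = 105 × (22.5 − (-14.3)) / 7.105 = 543.8 W

544 W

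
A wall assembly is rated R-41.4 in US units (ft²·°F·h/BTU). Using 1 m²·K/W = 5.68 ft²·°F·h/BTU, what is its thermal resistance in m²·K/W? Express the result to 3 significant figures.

7.29 m²·K/W

R_SI = 41.4/5.68 = 7.289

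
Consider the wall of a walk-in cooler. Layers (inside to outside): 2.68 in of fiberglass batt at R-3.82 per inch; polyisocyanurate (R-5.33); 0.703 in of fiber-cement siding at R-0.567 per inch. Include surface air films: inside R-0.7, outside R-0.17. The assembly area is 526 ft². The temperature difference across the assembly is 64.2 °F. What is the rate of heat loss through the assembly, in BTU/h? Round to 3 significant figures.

2.68 × 3.82 = 10.24
0.703 × 0.567 = 0.3986
R_total = 0.7 + 10.24 + 5.33 + 0.3986 + 0.17 = 16.84 ft²·°F·h/BTU
Q = A·ΔT/R = 526 × 64.2 / 16.84 = 2006 BTU/h

2010 BTU/h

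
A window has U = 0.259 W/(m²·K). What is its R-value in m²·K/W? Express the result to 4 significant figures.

3.861 m²·K/W

R = 1/U = 1/0.259 = 3.861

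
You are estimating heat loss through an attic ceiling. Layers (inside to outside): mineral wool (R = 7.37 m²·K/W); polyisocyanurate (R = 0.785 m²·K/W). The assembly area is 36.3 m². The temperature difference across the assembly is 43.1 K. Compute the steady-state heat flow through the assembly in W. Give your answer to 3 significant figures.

192 W

R_total = 7.37 + 0.785 = 8.155 m²·K/W
Q = A·ΔT/R = 36.3 × 43.1 / 8.155 = 191.8 W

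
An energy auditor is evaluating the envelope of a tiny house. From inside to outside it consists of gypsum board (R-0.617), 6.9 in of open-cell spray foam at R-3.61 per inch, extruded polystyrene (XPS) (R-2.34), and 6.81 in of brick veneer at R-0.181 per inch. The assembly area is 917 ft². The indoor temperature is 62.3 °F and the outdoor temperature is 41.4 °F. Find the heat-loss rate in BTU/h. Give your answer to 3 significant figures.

6.9 × 3.61 = 24.91
6.81 × 0.181 = 1.233
R_total = 0.617 + 24.91 + 2.34 + 1.233 = 29.1 ft²·°F·h/BTU
Q = A·ΔT/R = 917 × (62.3 − 41.4) / 29.1 = 658.6 BTU/h

659 BTU/h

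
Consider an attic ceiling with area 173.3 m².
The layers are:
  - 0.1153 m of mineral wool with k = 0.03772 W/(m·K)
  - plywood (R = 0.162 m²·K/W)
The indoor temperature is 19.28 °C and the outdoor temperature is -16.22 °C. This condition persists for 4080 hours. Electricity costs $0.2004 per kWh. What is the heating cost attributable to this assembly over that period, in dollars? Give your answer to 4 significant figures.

0.1153/0.03772 = 3.0567
R_total = 3.0567 + 0.162 = 3.2187 m²·K/W
Q = 173.3 × (19.28 − (-16.22)) / 3.2187 = 1911.4 W
E = 1911.4 W × 4080 h / 1000 = 7798.3 kWh
Cost = 7798.3 × 0.2004 = $1562.8

1563 dollars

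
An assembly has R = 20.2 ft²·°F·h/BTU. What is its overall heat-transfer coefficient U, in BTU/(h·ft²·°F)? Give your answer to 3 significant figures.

U = 1/R = 1/20.2 = 0.0495

0.0495 BTU/(h·ft²·°F)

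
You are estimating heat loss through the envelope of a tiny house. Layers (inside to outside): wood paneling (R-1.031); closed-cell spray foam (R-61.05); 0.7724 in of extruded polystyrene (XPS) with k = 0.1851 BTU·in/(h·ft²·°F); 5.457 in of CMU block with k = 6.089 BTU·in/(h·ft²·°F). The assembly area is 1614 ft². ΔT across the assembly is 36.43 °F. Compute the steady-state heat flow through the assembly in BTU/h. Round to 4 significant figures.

0.7724/0.1851 = 4.1729
5.457/6.089 = 0.89621
R_total = 1.031 + 61.05 + 4.1729 + 0.89621 = 67.15 ft²·°F·h/BTU
Q = A·ΔT/R = 1614 × 36.43 / 67.15 = 875.62 BTU/h

875.6 BTU/h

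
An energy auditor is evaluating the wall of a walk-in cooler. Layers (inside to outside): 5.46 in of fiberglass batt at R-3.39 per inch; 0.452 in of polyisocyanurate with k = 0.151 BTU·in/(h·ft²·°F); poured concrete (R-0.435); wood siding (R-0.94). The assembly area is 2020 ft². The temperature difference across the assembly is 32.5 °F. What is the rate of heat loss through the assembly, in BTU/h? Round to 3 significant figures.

2870 BTU/h

5.46 × 3.39 = 18.51
0.452/0.151 = 2.993
R_total = 18.51 + 2.993 + 0.435 + 0.94 = 22.88 ft²·°F·h/BTU
Q = A·ΔT/R = 2020 × 32.5 / 22.88 = 2870 BTU/h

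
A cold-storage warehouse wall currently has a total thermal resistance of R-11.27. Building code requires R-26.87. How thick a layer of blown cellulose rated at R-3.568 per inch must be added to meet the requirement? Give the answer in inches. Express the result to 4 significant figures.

4.372 in

ΔR = 26.87 − 11.27 = 15.6 ft²·°F·h/BTU
L = ΔR / (R/in) = 15.6/3.568 = 4.3722 in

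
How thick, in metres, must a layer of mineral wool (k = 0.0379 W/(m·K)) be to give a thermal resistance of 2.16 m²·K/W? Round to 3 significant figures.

L = R·k = 2.16 × 0.0379 = 0.08186 m

0.0819 m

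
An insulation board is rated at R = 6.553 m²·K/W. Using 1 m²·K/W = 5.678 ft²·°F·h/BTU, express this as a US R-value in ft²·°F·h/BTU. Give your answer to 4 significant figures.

37.21 ft²·°F·h/BTU

R_US = 6.553 × 5.678 = 37.208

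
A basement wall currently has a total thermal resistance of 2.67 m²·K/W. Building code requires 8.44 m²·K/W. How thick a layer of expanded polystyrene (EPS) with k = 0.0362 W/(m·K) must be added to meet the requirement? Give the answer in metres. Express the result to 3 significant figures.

0.209 m

ΔR = 8.44 − 2.67 = 5.77 m²·K/W
L = ΔR × k = 5.77 × 0.0362 = 0.2089 m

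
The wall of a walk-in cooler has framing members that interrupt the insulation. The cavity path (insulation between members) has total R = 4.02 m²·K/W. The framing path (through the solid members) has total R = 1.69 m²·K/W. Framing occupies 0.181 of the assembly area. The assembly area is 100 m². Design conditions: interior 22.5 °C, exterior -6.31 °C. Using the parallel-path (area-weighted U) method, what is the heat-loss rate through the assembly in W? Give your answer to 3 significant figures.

U_eff = 0.819/4.02 + 0.181/1.69 = 0.2037 + 0.1071 = 0.3108
R_eff = 1/U_eff = 3.217 m²·K/W
Q = 100 × (22.5 − (-6.31)) / 3.217 = 895.5 W

896 W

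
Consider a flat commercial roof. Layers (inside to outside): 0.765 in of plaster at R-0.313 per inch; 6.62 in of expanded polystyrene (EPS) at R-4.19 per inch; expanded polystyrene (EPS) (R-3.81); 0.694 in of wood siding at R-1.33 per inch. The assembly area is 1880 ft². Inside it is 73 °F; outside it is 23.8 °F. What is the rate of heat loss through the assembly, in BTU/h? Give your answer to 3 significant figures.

0.765 × 0.313 = 0.2394
6.62 × 4.19 = 27.74
0.694 × 1.33 = 0.923
R_total = 0.2394 + 27.74 + 3.81 + 0.923 = 32.71 ft²·°F·h/BTU
Q = A·ΔT/R = 1880 × (73 − 23.8) / 32.71 = 2828 BTU/h

2830 BTU/h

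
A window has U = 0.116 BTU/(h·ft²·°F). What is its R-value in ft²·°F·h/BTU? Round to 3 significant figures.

R = 1/U = 1/0.116 = 8.621

8.62 ft²·°F·h/BTU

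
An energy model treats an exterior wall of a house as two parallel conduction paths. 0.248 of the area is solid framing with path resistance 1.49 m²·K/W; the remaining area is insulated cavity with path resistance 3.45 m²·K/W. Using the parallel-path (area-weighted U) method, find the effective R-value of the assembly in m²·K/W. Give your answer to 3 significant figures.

U_eff = 0.752/3.45 + 0.248/1.49 = 0.218 + 0.1664 = 0.3844
R_eff = 1/U_eff = 2.601 m²·K/W

2.60 m²·K/W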